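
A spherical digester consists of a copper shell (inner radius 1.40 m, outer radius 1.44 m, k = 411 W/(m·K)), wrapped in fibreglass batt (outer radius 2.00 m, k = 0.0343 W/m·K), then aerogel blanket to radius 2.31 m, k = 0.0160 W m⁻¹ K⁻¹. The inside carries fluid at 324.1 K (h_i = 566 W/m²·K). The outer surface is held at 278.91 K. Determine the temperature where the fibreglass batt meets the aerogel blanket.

T = 298.1 K

Series thermal resistances, inner to outer:
  R_conv,in = 1/(4πr²h) = 1/(4π·1.40²·566) = 7.173×10^-5 K/W
  R_copper = (1/1.40 − 1/1.44)/(4πk) = 0.01984/(4π·411) = 3.842×10^-6 K/W
  R_fibreglass batt = (1/1.44 − 1/2.00)/(4πk) = 0.1944/(4π·0.0343) = 0.4511 K/W
  R_aerogel blanket = (1/2.00 − 1/2.31)/(4πk) = 0.06710/(4π·0.0160) = 0.3337 K/W
ΣR = 7.173×10^-5 + 3.842×10^-6 + 0.4511 + 0.3337 = 0.7849 K/W
Q = ΔT/ΣR = (324.1 K − 278.91 K)/0.7849 = 57.57 W
From the inner boundary to the fibreglass batt/aerogel blanket interface, ΣR_partial = 0.4512 K/W.
T_interface = T_in − Q·ΣR_partial = 324.1 K − (57.57)(0.4512) = 298.1 K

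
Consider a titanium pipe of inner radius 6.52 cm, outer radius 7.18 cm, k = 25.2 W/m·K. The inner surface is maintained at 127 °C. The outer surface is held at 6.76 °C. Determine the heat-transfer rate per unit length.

Q' = 2πk·ΔT/ln(r₂/r₁) = 2π × 25.2 × 120.24 / ln(0.0718/0.0652) = 1.97×10^5 W/m

Q' = 1.97×10^5 W/m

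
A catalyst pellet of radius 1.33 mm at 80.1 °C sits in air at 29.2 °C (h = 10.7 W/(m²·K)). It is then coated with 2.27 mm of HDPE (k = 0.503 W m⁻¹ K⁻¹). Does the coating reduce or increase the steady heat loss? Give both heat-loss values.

increases: 0.0121 → 0.0784 W

Critical radius for a sphere: r_cr = 2k/h = 0.0940 m = 9.40 cm.
Outer radius after coating: r₂ = 0.00133 + 0.00227 = 0.00360 m.
Since r₁ < r_cr and r₂ ≤ r_cr, the coating moves toward the maximum at r_cr — heat loss rises.
Bare: R = 1/(4πr₁²h) = 4204 K/W; Q = 50.9/4204 = 0.0121 W.
Coated: R = R_cond + R_conv = 648.9 K/W; Q = 50.9/648.9 = 0.0784 W.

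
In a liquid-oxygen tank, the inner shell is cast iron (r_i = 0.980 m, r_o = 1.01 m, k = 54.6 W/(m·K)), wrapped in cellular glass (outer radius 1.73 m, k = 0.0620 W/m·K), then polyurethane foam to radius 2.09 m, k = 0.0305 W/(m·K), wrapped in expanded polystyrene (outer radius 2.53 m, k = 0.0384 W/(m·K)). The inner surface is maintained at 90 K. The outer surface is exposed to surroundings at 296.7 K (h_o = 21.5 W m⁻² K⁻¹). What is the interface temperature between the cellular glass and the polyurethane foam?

T = 203.7 K

Treat each layer as a resistance in series:
  R_cast iron = (1/0.980 − 1/1.01)/(4πk) = 0.03031/(4π·54.6) = 4.417×10^-5 K/W
  R_cellular glass = (1/1.01 − 1/1.73)/(4πk) = 0.4121/(4π·0.0620) = 0.5289 K/W
  R_polyurethane foam = (1/1.73 − 1/2.09)/(4πk) = 0.09957/(4π·0.0305) = 0.2598 K/W
  R_expanded polystyrene = (1/2.09 − 1/2.53)/(4πk) = 0.08321/(4π·0.0384) = 0.1724 K/W
  R_conv,out = 1/(4πr²h) = 1/(4π·2.53²·21.5) = 5.782×10^-4 K/W
ΣR = 4.417×10^-5 + 0.5289 + 0.2598 + 0.1724 + 5.782×10^-4 = 0.9617 K/W
Q = ΔT/ΣR = (90 K − 296.7 K)/0.9617 = -214.9 W
From the inner boundary to the cellular glass/polyurethane foam interface, ΣR_partial = 0.5289 K/W.
T_interface = T_in − Q·ΣR_partial = 90 K − (-214.9)(0.5289) = 203.7 K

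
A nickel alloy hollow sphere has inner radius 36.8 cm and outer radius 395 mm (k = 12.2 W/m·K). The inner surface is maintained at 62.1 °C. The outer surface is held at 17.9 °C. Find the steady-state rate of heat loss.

Q = 4πk·ΔT/(1/r₁ − 1/r₂) = 4π × 12.2 × 44.2 / (1/0.368 − 1/0.395) = 36500 W

Q = 36.5 kW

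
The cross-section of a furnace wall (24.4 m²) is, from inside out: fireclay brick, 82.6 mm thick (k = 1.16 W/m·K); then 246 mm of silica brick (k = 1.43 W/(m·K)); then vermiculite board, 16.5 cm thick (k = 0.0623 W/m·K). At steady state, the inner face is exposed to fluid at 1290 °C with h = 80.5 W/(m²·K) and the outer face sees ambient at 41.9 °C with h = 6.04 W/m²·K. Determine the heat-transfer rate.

Q = 9920 W

Series thermal resistances, inner to outer:
  R_conv,in = 1/(hA) = 1/(80.5·24.4) = 5.091×10^-4 K/W
  R_fireclay brick = L/(kA) = 0.0826/(1.16·24.4) = 0.002918 K/W
  R_silica brick = L/(kA) = 0.246/(1.43·24.4) = 0.007050 K/W
  R_vermiculite board = L/(kA) = 0.165/(0.0623·24.4) = 0.1085 K/W
  R_conv,out = 1/(hA) = 1/(6.04·24.4) = 0.006785 K/W
ΣR = 5.091×10^-4 + 0.002918 + 0.007050 + 0.1085 + 0.006785 = 0.1258 K/W
Q = ΔT/ΣR = (1290 °C − 41.9 °C)/0.1258 = 9920 W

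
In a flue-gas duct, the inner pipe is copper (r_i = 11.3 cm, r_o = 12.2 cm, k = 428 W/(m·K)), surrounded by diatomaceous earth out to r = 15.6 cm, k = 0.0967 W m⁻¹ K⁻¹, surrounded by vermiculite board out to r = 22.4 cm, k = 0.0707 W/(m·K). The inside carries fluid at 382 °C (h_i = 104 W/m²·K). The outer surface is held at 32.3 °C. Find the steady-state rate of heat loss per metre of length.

Resistance network (inner→outer):
  R'_conv,in = 1/(2πr h) = 1/(2π·0.113·104) = 0.01354 m·K/W
  R'_copper = ln(0.122/0.113)/(2πk) = 0.07663/(2π·428) = 2.850×10^-5 m·K/W
  R'_diatomaceous earth = ln(0.156/0.122)/(2πk) = 0.2458/(2π·0.0967) = 0.4046 m·K/W
  R'_vermiculite board = ln(0.224/0.156)/(2πk) = 0.3618/(2π·0.0707) = 0.8144 m·K/W
ΣR = 0.01354 + 2.850×10^-5 + 0.4046 + 0.8144 = 1.233 m·K/W
Q' = ΔT/ΣR = (382 °C − 32.3 °C)/1.233 = 284 W/m

Q' = 284 W/m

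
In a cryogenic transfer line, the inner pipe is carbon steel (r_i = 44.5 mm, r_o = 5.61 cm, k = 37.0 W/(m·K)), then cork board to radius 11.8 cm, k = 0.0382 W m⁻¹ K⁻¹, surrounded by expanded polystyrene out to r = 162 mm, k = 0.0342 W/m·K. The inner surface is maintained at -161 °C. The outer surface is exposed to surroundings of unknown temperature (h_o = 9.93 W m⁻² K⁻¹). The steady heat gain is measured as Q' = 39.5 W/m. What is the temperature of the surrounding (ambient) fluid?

T_out = 23.6 °C

Series resistances:
  R'_carbon steel = ln(0.0561/0.0445)/(2πk) = 0.2316/(2π·37.0) = 9.964×10^-4 m·K/W
  R'_cork board = ln(0.118/0.0561)/(2πk) = 0.7435/(2π·0.0382) = 3.098 m·K/W
  R'_expanded polystyrene = ln(0.162/0.118)/(2πk) = 0.3169/(2π·0.0342) = 1.475 m·K/W
  R'_conv,out = 1/(2πr h) = 1/(2π·0.162·9.93) = 0.09894 m·K/W
ΣR = 4.673 m·K/W
ΔT = Q'·ΣR = 39.5 × 4.673 = 184.6 K
Heat flows inward, so T_out = T_in + ΔT = -161 + 184.6 = 23.6 °C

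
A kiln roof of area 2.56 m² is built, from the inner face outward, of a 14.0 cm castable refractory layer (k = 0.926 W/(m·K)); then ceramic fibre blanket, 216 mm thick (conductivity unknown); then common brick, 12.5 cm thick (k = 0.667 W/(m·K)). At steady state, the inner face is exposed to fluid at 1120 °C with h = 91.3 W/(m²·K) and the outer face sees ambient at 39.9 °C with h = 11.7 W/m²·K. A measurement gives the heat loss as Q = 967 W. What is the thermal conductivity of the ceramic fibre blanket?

k = 0.0891 W/m·K

ΣR = ΔT/Q = |1120 − 39.9|/967 = 1.117 K/W
Known resistances:
  R_conv,in = 1/(hA) = 1/(91.3·2.56) = 0.004278 K/W
  R_castable refractory = L/(kA) = 0.140/(0.926·2.56) = 0.05906 K/W
  R_common brick = L/(kA) = 0.125/(0.667·2.56) = 0.07321 K/W
  R_conv,out = 1/(hA) = 1/(11.7·2.56) = 0.03339 K/W
R_ceramic fibre blanket = ΣR − ΣR_known = 1.117 − 0.1699 = 0.9471 K/W
L/(kA) = 0.9471 ⇒ k = 0.216/(0.9471·2.56) = 0.0891 W/m·K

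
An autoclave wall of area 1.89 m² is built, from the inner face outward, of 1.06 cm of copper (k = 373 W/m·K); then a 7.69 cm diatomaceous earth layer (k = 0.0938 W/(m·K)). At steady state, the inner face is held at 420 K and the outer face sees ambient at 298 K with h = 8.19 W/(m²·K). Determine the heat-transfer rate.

Series thermal resistances, inner to outer:
  R_copper = L/(kA) = 0.0106/(373·1.89) = 1.504×10^-5 K/W
  R_diatomaceous earth = L/(kA) = 0.0769/(0.0938·1.89) = 0.4338 K/W
  R_conv,out = 1/(hA) = 1/(8.19·1.89) = 0.06460 K/W
ΣR = 1.504×10^-5 + 0.4338 + 0.06460 = 0.4984 K/W
Q = ΔT/ΣR = (420 K − 298 K)/0.4984 = 245 W

Q = 245 W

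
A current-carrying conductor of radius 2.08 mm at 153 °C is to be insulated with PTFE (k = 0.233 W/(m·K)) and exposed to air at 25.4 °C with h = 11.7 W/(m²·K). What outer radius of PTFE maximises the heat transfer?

For a cylinder, r_cr = k_ins/h = 0.233/11.7 = 0.0199 m = 1.99 cm

r_cr = 1.99 cm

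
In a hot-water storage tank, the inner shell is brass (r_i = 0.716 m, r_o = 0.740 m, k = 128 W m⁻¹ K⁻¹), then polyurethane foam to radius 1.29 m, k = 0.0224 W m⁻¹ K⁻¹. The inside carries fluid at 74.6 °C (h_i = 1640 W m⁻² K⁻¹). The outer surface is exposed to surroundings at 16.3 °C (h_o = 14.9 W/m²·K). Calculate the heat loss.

Treat each layer as a resistance in series:
  R_conv,in = 1/(4πr²h) = 1/(4π·0.716²·1640) = 9.465×10^-5 K/W
  R_brass = (1/0.716 − 1/0.740)/(4πk) = 0.04530/(4π·128) = 2.816×10^-5 K/W
  R_polyurethane foam = (1/0.740 − 1/1.29)/(4πk) = 0.5762/(4π·0.0224) = 2.047 K/W
  R_conv,out = 1/(4πr²h) = 1/(4π·1.29²·14.9) = 0.003209 K/W
ΣR = 9.465×10^-5 + 2.816×10^-5 + 2.047 + 0.003209 = 2.050 K/W
Q = ΔT/ΣR = (74.6 °C − 16.3 °C)/2.050 = 28.4 W

Q = 28.4 W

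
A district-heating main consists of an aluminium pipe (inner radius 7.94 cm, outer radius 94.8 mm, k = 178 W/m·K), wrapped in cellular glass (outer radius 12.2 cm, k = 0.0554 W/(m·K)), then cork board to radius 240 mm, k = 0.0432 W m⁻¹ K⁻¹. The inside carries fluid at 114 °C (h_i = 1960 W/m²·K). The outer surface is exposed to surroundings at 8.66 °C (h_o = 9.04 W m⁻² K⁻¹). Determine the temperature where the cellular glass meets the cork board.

T = 90.8 °C

Series thermal resistances, inner to outer:
  R'_conv,in = 1/(2πr h) = 1/(2π·0.0794·1960) = 0.001023 m·K/W
  R'_aluminium = ln(0.0948/0.0794)/(2πk) = 0.1773/(2π·178) = 1.585×10^-4 m·K/W
  R'_cellular glass = ln(0.122/0.0948)/(2πk) = 0.2523/(2π·0.0554) = 0.7247 m·K/W
  R'_cork board = ln(0.240/0.122)/(2πk) = 0.6766/(2π·0.0432) = 2.493 m·K/W
  R'_conv,out = 1/(2πr h) = 1/(2π·0.240·9.04) = 0.07336 m·K/W
ΣR = 0.001023 + 1.585×10^-4 + 0.7247 + 2.493 + 0.07336 = 3.292 m·K/W
Q' = ΔT/ΣR = (114 °C − 8.66 °C)/3.292 = 32.00 W/m
From the inner boundary to the cellular glass/cork board interface, ΣR_partial = 0.7259 m·K/W.
T_interface = T_in − Q'·ΣR_partial = 114 °C − (32.00)(0.7259) = 90.8 °C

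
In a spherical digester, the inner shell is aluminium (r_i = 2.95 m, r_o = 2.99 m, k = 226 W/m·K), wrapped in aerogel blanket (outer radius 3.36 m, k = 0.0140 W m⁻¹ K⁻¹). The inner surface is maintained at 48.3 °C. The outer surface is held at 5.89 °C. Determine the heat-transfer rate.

Treat each layer as a resistance in series:
  R_aluminium = (1/2.95 − 1/2.99)/(4πk) = 0.004535/(4π·226) = 1.597×10^-6 K/W
  R_aerogel blanket = (1/2.99 − 1/3.36)/(4πk) = 0.03683/(4π·0.0140) = 0.2093 K/W
ΣR = 1.597×10^-6 + 0.2093 = 0.2093 K/W
Q = ΔT/ΣR = (48.3 °C − 5.89 °C)/0.2093 = 203 W

Q = 203 W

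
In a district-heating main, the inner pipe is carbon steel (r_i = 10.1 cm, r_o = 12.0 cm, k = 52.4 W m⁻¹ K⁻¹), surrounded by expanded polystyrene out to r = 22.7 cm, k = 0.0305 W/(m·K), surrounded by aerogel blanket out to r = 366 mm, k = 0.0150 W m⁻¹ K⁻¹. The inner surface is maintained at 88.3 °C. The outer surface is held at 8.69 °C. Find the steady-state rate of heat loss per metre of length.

Q' = 9.48 W/m

Treat each layer as a resistance in series:
  R'_carbon steel = ln(0.120/0.101)/(2πk) = 0.1724/(2π·52.4) = 5.235×10^-4 m·K/W
  R'_expanded polystyrene = ln(0.227/0.120)/(2πk) = 0.6375/(2π·0.0305) = 3.326 m·K/W
  R'_aerogel blanket = ln(0.366/0.227)/(2πk) = 0.4777/(2π·0.0150) = 5.068 m·K/W
ΣR = 5.235×10^-4 + 3.326 + 5.068 = 8.395 m·K/W
Q' = ΔT/ΣR = (88.3 °C − 8.69 °C)/8.395 = 9.48 W/m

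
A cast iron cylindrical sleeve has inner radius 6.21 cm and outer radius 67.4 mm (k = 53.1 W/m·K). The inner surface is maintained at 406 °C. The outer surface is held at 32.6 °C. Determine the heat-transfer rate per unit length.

Q' = 1520 kW/m

Q' = 2πk·ΔT/ln(r₂/r₁) = 2π × 53.1 × 373.4 / ln(0.0674/0.0621) = 1.52×10^6 W/m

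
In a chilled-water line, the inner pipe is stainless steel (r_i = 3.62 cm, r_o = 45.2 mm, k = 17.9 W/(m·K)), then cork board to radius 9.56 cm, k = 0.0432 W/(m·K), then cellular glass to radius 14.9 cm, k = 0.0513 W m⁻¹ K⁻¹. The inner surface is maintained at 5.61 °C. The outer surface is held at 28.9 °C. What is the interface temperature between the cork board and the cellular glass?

T = 21.2 °C

Treat each layer as a resistance in series:
  R'_stainless steel = ln(0.0452/0.0362)/(2πk) = 0.2220/(2π·17.9) = 0.001974 m·K/W
  R'_cork board = ln(0.0956/0.0452)/(2πk) = 0.7491/(2π·0.0432) = 2.760 m·K/W
  R'_cellular glass = ln(0.149/0.0956)/(2πk) = 0.4438/(2π·0.0513) = 1.377 m·K/W
ΣR = 0.001974 + 2.760 + 1.377 = 4.139 m·K/W
Q' = ΔT/ΣR = (5.61 °C − 28.9 °C)/4.139 = -5.627 W/m
From the inner boundary to the cork board/cellular glass interface, ΣR_partial = 2.762 m·K/W.
T_interface = T_in − Q'·ΣR_partial = 5.61 °C − (-5.627)(2.762) = 21.2 °C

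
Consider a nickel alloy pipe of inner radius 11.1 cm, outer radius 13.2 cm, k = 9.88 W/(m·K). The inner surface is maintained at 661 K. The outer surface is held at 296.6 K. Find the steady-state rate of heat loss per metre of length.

Q' = 2πk·ΔT/ln(r₂/r₁) = 2π × 9.88 × 364.4 / ln(0.132/0.111) = 1.31×10^5 W/m

Q' = 131 kW/m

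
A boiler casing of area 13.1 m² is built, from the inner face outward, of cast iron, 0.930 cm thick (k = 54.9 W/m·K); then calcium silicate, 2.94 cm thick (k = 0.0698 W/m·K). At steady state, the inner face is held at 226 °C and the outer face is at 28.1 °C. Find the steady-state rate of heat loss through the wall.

Treat each layer as a resistance in series:
  R_cast iron = L/(kA) = 0.00930/(54.9·13.1) = 1.293×10^-5 K/W
  R_calcium silicate = L/(kA) = 0.0294/(0.0698·13.1) = 0.03215 K/W
ΣR = 1.293×10^-5 + 0.03215 = 0.03216 K/W
Q = ΔT/ΣR = (226 °C − 28.1 °C)/0.03216 = 6150 W

Q = 6.15 kW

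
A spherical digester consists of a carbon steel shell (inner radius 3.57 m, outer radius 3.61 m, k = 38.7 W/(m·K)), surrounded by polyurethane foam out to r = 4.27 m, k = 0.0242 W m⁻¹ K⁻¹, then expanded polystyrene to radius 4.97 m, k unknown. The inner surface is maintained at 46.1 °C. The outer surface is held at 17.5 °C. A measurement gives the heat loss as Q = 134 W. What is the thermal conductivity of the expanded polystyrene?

k = 0.0361 W/m·K

ΣR = ΔT/Q = |46.1 − 17.5|/134 = 0.2134 K/W
Known resistances:
  R_carbon steel = (1/3.57 − 1/3.61)/(4πk) = 0.003104/(4π·38.7) = 6.382×10^-6 K/W
  R_polyurethane foam = (1/3.61 − 1/4.27)/(4πk) = 0.04282/(4π·0.0242) = 0.1408 K/W
R_expanded polystyrene = ΣR − ΣR_known = 0.2134 − 0.1408 = 0.07260 K/W
(1/r₁−1/r₂)/(4πk) = 0.07260 ⇒ k = 0.03298/(4π·0.07260) = 0.0361 W/m·K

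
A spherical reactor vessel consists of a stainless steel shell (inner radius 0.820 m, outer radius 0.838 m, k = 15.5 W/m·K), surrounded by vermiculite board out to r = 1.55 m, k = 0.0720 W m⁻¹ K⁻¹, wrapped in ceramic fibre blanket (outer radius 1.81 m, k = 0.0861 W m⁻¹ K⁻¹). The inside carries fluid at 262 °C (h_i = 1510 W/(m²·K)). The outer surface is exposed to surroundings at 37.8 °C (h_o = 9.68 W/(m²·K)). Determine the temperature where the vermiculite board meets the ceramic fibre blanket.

T = 66.3 °C

Treat each layer as a resistance in series:
  R_conv,in = 1/(4πr²h) = 1/(4π·0.820²·1510) = 7.838×10^-5 K/W
  R_stainless steel = (1/0.820 − 1/0.838)/(4πk) = 0.02619/(4π·15.5) = 1.345×10^-4 K/W
  R_vermiculite board = (1/0.838 − 1/1.55)/(4πk) = 0.5482/(4π·0.0720) = 0.6058 K/W
  R_ceramic fibre blanket = (1/1.55 − 1/1.81)/(4πk) = 0.09268/(4π·0.0861) = 0.08565 K/W
  R_conv,out = 1/(4πr²h) = 1/(4π·1.81²·9.68) = 0.002509 K/W
ΣR = 7.838×10^-5 + 1.345×10^-4 + 0.6058 + 0.08565 + 0.002509 = 0.6942 K/W
Q = ΔT/ΣR = (262 °C − 37.8 °C)/0.6942 = 323.0 W
From the inner boundary to the vermiculite board/ceramic fibre blanket interface, ΣR_partial = 0.6060 K/W.
T_interface = T_in − Q·ΣR_partial = 262 °C − (323.0)(0.6060) = 66.3 °C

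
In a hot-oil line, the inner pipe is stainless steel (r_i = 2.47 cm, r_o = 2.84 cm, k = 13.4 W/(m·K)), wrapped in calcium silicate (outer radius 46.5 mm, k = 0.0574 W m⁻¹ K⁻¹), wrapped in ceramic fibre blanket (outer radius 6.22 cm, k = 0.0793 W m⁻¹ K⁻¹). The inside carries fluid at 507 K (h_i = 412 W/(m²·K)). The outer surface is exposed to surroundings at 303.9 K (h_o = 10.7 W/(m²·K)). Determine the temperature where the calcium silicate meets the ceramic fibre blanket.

Treat each layer as a resistance in series:
  R'_conv,in = 1/(2πr h) = 1/(2π·0.0247·412) = 0.01564 m·K/W
  R'_stainless steel = ln(0.0284/0.0247)/(2πk) = 0.1396/(2π·13.4) = 0.001658 m·K/W
  R'_calcium silicate = ln(0.0465/0.0284)/(2πk) = 0.4931/(2π·0.0574) = 1.367 m·K/W
  R'_ceramic fibre blanket = ln(0.0622/0.0465)/(2πk) = 0.2909/(2π·0.0793) = 0.5838 m·K/W
  R'_conv,out = 1/(2πr h) = 1/(2π·0.0622·10.7) = 0.2391 m·K/W
ΣR = 0.01564 + 0.001658 + 1.367 + 0.5838 + 0.2391 = 2.207 m·K/W
Q' = ΔT/ΣR = (507 K − 303.9 K)/2.207 = 92.03 W/m
From the inner boundary to the calcium silicate/ceramic fibre blanket interface, ΣR_partial = 1.384 m·K/W.
T_interface = T_in − Q'·ΣR_partial = 507 K − (92.03)(1.384) = 380 K

T = 380 K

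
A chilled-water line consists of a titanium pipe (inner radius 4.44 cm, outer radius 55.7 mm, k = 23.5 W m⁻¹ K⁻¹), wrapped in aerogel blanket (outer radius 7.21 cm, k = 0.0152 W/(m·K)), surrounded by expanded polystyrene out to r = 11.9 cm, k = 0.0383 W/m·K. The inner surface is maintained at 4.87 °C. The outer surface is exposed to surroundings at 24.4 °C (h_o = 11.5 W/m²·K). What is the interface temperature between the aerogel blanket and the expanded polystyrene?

T = 15.6 °C

Series thermal resistances, inner to outer:
  R'_titanium = ln(0.0557/0.0444)/(2πk) = 0.2267/(2π·23.5) = 0.001536 m·K/W
  R'_aerogel blanket = ln(0.0721/0.0557)/(2πk) = 0.2581/(2π·0.0152) = 2.702 m·K/W
  R'_expanded polystyrene = ln(0.119/0.0721)/(2πk) = 0.5011/(2π·0.0383) = 2.082 m·K/W
  R'_conv,out = 1/(2πr h) = 1/(2π·0.119·11.5) = 0.1163 m·K/W
ΣR = 0.001536 + 2.702 + 2.082 + 0.1163 = 4.902 m·K/W
Q' = ΔT/ΣR = (4.87 °C − 24.4 °C)/4.902 = -3.984 W/m
From the inner boundary to the aerogel blanket/expanded polystyrene interface, ΣR_partial = 2.704 m·K/W.
T_interface = T_in − Q'·ΣR_partial = 4.87 °C − (-3.984)(2.704) = 15.6 °C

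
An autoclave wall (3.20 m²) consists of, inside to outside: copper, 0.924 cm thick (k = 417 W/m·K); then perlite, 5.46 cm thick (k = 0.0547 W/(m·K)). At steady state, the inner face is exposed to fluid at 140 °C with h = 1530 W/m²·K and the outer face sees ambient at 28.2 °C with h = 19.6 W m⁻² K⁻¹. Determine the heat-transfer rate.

Resistance network (inner→outer):
  R_conv,in = 1/(hA) = 1/(1530·3.20) = 2.042×10^-4 K/W
  R_copper = L/(kA) = 0.00924/(417·3.20) = 6.924×10^-6 K/W
  R_perlite = L/(kA) = 0.0546/(0.0547·3.20) = 0.3119 K/W
  R_conv,out = 1/(hA) = 1/(19.6·3.20) = 0.01594 K/W
ΣR = 2.042×10^-4 + 6.924×10^-6 + 0.3119 + 0.01594 = 0.3281 K/W
Q = ΔT/ΣR = (140 °C − 28.2 °C)/0.3281 = 341 W

Q = 341 W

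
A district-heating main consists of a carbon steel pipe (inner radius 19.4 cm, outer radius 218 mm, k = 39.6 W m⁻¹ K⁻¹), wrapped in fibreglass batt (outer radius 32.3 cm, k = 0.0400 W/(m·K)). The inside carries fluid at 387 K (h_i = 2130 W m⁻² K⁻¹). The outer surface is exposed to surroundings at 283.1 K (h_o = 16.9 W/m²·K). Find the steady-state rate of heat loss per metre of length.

Treat each layer as a resistance in series:
  R'_conv,in = 1/(2πr h) = 1/(2π·0.194·2130) = 3.852×10^-4 m·K/W
  R'_carbon steel = ln(0.218/0.194)/(2πk) = 0.1166/(2π·39.6) = 4.688×10^-4 m·K/W
  R'_fibreglass batt = ln(0.323/0.218)/(2πk) = 0.3932/(2π·0.0400) = 1.564 m·K/W
  R'_conv,out = 1/(2πr h) = 1/(2π·0.323·16.9) = 0.02916 m·K/W
ΣR = 3.852×10^-4 + 4.688×10^-4 + 1.564 + 0.02916 = 1.594 m·K/W
Q' = ΔT/ΣR = (387 K − 283.1 K)/1.594 = 65.2 W/m

Q' = 65.2 W/m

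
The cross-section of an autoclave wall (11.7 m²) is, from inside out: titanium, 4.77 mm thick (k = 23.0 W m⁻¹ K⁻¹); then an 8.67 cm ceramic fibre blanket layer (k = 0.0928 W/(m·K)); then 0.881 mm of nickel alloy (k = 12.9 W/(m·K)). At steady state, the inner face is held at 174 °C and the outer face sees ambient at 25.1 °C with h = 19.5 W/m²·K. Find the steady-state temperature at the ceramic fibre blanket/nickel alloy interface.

T = 32.9 °C

Treat each layer as a resistance in series:
  R_titanium = L/(kA) = 0.00477/(23.0·11.7) = 1.773×10^-5 K/W
  R_ceramic fibre blanket = L/(kA) = 0.0867/(0.0928·11.7) = 0.07985 K/W
  R_nickel alloy = L/(kA) = 8.81×10^-4/(12.9·11.7) = 5.837×10^-6 K/W
  R_conv,out = 1/(hA) = 1/(19.5·11.7) = 0.004383 K/W
ΣR = 1.773×10^-5 + 0.07985 + 5.837×10^-6 + 0.004383 = 0.08426 K/W
Q = ΔT/ΣR = (174 °C − 25.1 °C)/0.08426 = 1767 W
From the inner boundary to the ceramic fibre blanket/nickel alloy interface, ΣR_partial = 0.07987 K/W.
T_interface = T_in − Q·ΣR_partial = 174 °C − (1767)(0.07987) = 32.9 °C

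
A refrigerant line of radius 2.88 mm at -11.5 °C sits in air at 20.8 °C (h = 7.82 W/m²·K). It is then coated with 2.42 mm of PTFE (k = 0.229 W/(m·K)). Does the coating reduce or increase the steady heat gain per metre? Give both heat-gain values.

Critical radius for a cylinder: r_cr = k/h = 0.0293 m = 2.93 cm.
Outer radius after coating: r₂ = 0.00288 + 0.00242 = 0.00530 m.
Since r₁ < r_cr and r₂ ≤ r_cr, the coating moves toward the maximum at r_cr — heat gain rises.
Bare: R = 1/(2πr₁h) = 7.067 m·K/W; Q = 32.3/7.067 = 4.57 W/m.
Coated: R = R_cond + R_conv = 4.264 m·K/W; Q = 32.3/4.264 = 7.58 W/m.

increases: 4.57 → 7.58 W/m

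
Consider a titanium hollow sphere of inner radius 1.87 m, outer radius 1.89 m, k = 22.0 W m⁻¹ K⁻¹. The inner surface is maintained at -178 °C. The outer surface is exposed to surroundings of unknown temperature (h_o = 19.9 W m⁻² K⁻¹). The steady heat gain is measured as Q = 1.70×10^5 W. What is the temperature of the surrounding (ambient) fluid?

Sum the resistances:
  R_titanium = (1/1.87 − 1/1.89)/(4πk) = 0.005659/(4π·22.0) = 2.047×10^-5 K/W
  R_conv,out = 1/(4πr²h) = 1/(4π·1.89²·19.9) = 0.001119 K/W
ΣR = 0.001140 K/W
ΔT = Q·ΣR = 1.70×10^5 × 0.001140 = 193.8 K
Heat flows inward, so T_out = T_in + ΔT = -178 + 193.8 = 15.8 °C

T_out = 15.8 °C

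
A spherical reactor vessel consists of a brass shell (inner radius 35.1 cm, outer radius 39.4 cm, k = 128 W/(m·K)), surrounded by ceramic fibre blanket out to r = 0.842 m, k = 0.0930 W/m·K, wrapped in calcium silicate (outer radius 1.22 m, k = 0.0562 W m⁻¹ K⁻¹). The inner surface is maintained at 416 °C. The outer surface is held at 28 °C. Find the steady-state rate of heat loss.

Q = 231 W

Treat each layer as a resistance in series:
  R_brass = (1/0.351 − 1/0.394)/(4πk) = 0.3109/(4π·128) = 1.933×10^-4 K/W
  R_ceramic fibre blanket = (1/0.394 − 1/0.842)/(4πk) = 1.350/(4π·0.0930) = 1.156 K/W
  R_calcium silicate = (1/0.842 − 1/1.22)/(4πk) = 0.3680/(4π·0.0562) = 0.5210 K/W
ΣR = 1.933×10^-4 + 1.156 + 0.5210 = 1.677 K/W
Q = ΔT/ΣR = (416 °C − 28 °C)/1.677 = 231 W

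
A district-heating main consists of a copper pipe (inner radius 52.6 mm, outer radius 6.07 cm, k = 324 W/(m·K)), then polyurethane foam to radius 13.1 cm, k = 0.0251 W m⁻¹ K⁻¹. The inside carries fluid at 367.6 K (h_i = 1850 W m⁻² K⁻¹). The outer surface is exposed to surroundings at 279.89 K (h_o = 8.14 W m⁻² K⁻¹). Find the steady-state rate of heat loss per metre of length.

Series thermal resistances, inner to outer:
  R'_conv,in = 1/(2πr h) = 1/(2π·0.0526·1850) = 0.001636 m·K/W
  R'_copper = ln(0.0607/0.0526)/(2πk) = 0.1432/(2π·324) = 7.036×10^-5 m·K/W
  R'_polyurethane foam = ln(0.131/0.0607)/(2πk) = 0.7693/(2π·0.0251) = 4.878 m·K/W
  R'_conv,out = 1/(2πr h) = 1/(2π·0.131·8.14) = 0.1493 m·K/W
ΣR = 0.001636 + 7.036×10^-5 + 4.878 + 0.1493 = 5.029 m·K/W
Q' = ΔT/ΣR = (367.6 K − 279.89 K)/5.029 = 17.4 W/m

Q' = 17.4 W/m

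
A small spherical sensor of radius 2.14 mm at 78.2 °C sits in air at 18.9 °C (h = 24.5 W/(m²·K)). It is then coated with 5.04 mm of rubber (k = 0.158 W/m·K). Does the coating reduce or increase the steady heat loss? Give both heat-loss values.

increases: 0.0836 → 0.260 W

Critical radius for a sphere: r_cr = 2k/h = 0.0129 m = 1.29 cm.
Outer radius after coating: r₂ = 0.00214 + 0.00504 = 0.00718 m.
Since r₁ < r_cr and r₂ ≤ r_cr, the coating moves toward the maximum at r_cr — heat loss rises.
Bare: R = 1/(4πr₁²h) = 709.2 K/W; Q = 59.3/709.2 = 0.0836 W.
Coated: R = R_cond + R_conv = 228.2 K/W; Q = 59.3/228.2 = 0.260 W.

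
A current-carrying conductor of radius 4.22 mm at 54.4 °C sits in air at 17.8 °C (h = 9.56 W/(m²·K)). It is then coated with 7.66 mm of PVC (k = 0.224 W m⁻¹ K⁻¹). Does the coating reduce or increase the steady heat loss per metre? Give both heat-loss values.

Critical radius for a cylinder: r_cr = k/h = 0.0234 m = 2.34 cm.
Outer radius after coating: r₂ = 0.00422 + 0.00766 = 0.01188 m.
Since r₁ < r_cr and r₂ ≤ r_cr, the coating moves toward the maximum at r_cr — heat loss rises.
Bare: R = 1/(2πr₁h) = 3.945 m·K/W; Q = 36.6/3.945 = 9.28 W/m.
Coated: R = R_cond + R_conv = 2.137 m·K/W; Q = 36.6/2.137 = 17.1 W/m.

increases: 9.28 → 17.1 W/m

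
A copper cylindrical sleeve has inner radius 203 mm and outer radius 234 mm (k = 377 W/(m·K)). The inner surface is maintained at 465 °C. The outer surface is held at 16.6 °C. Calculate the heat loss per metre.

Q' = 7.47×10^6 W/m

Q' = 2πk·ΔT/ln(r₂/r₁) = 2π × 377 × 448.4 / ln(0.234/0.203) = 7.47×10^6 W/m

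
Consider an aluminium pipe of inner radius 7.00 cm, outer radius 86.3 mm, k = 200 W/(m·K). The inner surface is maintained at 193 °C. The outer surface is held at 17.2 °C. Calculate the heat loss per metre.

Q' = 1060 kW/m

Q' = 2πk·ΔT/ln(r₂/r₁) = 2π × 200 × 175.8 / ln(0.0863/0.0700) = 1.06×10^6 W/m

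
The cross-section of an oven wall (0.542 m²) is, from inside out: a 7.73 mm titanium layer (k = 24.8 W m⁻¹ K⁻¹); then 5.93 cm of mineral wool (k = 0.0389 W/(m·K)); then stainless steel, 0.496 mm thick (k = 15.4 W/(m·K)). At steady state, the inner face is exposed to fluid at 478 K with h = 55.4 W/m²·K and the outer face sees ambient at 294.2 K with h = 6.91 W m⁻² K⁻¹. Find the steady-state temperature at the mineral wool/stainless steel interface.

Treat each layer as a resistance in series:
  R_conv,in = 1/(hA) = 1/(55.4·0.542) = 0.03330 K/W
  R_titanium = L/(kA) = 0.00773/(24.8·0.542) = 5.751×10^-4 K/W
  R_mineral wool = L/(kA) = 0.0593/(0.0389·0.542) = 2.813 K/W
  R_stainless steel = L/(kA) = 4.96×10^-4/(15.4·0.542) = 5.942×10^-5 K/W
  R_conv,out = 1/(hA) = 1/(6.91·0.542) = 0.2670 K/W
ΣR = 0.03330 + 5.751×10^-4 + 2.813 + 5.942×10^-5 + 0.2670 = 3.114 K/W
Q = ΔT/ΣR = (478 K − 294.2 K)/3.114 = 59.02 W
From the inner boundary to the mineral wool/stainless steel interface, ΣR_partial = 2.847 K/W.
T_interface = T_in − Q·ΣR_partial = 478 K − (59.02)(2.847) = 310.0 K

T = 310.0 K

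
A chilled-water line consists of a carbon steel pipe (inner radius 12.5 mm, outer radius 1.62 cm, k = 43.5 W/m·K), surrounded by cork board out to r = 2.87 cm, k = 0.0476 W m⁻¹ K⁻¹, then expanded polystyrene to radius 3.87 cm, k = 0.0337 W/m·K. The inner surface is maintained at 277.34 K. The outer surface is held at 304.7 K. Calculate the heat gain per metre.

Resistance network (inner→outer):
  R'_carbon steel = ln(0.0162/0.0125)/(2πk) = 0.2593/(2π·43.5) = 9.486×10^-4 m·K/W
  R'_cork board = ln(0.0287/0.0162)/(2πk) = 0.5719/(2π·0.0476) = 1.912 m·K/W
  R'_expanded polystyrene = ln(0.0387/0.0287)/(2πk) = 0.2989/(2π·0.0337) = 1.412 m·K/W
ΣR = 9.486×10^-4 + 1.912 + 1.412 = 3.325 m·K/W
Q' = ΔT/ΣR = (277.34 K − 304.7 K)/3.325 = -8.23 W/m
(Negative Q' ⇒ heat flows inward; heat gain = 8.23 W/m.)

Q' = 8.23 W/m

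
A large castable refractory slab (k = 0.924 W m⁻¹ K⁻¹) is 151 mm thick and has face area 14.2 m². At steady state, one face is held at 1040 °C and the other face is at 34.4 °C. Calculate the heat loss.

Q = kA·ΔT/L = 0.924 × 14.2 × |1040 °C − 34.4 °C| / 0.151 = 87400 W

Q = 87.4 kW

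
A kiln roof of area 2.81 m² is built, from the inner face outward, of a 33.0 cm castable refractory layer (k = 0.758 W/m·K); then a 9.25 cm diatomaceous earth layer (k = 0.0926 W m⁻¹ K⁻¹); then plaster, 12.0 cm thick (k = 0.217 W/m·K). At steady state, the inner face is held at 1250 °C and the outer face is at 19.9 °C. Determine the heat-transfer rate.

Series thermal resistances, inner to outer:
  R_castable refractory = L/(kA) = 0.330/(0.758·2.81) = 0.1549 K/W
  R_diatomaceous earth = L/(kA) = 0.0925/(0.0926·2.81) = 0.3555 K/W
  R_plaster = L/(kA) = 0.120/(0.217·2.81) = 0.1968 K/W
ΣR = 0.1549 + 0.3555 + 0.1968 = 0.7072 K/W
Q = ΔT/ΣR = (1250 °C − 19.9 °C)/0.7072 = 1740 W

Q = 1740 W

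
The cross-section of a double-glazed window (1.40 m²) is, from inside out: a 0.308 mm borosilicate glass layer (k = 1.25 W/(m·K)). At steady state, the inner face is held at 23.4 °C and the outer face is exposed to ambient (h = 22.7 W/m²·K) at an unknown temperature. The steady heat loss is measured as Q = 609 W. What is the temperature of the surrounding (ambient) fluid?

Sum the resistances:
  R_borosilicate glass = L/(kA) = 3.08×10^-4/(1.25·1.40) = 1.760×10^-4 K/W
  R_conv,out = 1/(hA) = 1/(22.7·1.40) = 0.03147 K/W
ΣR = 0.03164 K/W
ΔT = Q·ΣR = 609 × 0.03164 = 19.27 K
Heat flows outward, so T_out = T_in − ΔT = 23.4 − 19.27 = 4.13 °C

T_out = 4.13 °C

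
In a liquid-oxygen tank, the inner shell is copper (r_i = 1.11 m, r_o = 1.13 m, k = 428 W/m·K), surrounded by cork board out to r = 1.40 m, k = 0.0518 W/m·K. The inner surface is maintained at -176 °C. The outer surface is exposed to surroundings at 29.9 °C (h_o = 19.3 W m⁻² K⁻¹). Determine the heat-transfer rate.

Resistance network (inner→outer):
  R_copper = (1/1.11 − 1/1.13)/(4πk) = 0.01595/(4π·428) = 2.965×10^-6 K/W
  R_cork board = (1/1.13 − 1/1.40)/(4πk) = 0.1707/(4π·0.0518) = 0.2622 K/W
  R_conv,out = 1/(4πr²h) = 1/(4π·1.40²·19.3) = 0.002104 K/W
ΣR = 2.965×10^-6 + 0.2622 + 0.002104 = 0.2643 K/W
Q = ΔT/ΣR = (-176 °C − 29.9 °C)/0.2643 = -779 W
(Negative Q ⇒ heat flows inward; heat gain = 779 W.)

Q = 779 W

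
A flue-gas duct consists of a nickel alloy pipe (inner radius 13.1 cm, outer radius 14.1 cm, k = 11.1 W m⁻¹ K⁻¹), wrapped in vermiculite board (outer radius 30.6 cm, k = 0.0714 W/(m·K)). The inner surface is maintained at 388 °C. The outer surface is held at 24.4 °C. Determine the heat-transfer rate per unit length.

Resistance network (inner→outer):
  R'_nickel alloy = ln(0.141/0.131)/(2πk) = 0.07356/(2π·11.1) = 0.001055 m·K/W
  R'_vermiculite board = ln(0.306/0.141)/(2πk) = 0.7748/(2π·0.0714) = 1.727 m·K/W
ΣR = 0.001055 + 1.727 = 1.728 m·K/W
Q' = ΔT/ΣR = (388 °C − 24.4 °C)/1.728 = 210 W/m

Q' = 210 W/m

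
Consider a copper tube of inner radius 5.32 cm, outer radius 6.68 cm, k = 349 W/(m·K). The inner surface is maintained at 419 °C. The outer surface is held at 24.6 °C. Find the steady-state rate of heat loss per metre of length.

Q' = 3800 kW/m

Q' = 2πk·ΔT/ln(r₂/r₁) = 2π × 349 × 394.4 / ln(0.0668/0.0532) = 3.80×10^6 W/m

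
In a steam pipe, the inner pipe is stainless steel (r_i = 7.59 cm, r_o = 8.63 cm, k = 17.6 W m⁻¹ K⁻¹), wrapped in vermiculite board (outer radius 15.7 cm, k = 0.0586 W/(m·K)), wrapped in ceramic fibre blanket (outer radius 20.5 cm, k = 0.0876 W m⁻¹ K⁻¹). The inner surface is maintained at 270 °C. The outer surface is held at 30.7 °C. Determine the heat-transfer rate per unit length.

Resistance network (inner→outer):
  R'_stainless steel = ln(0.0863/0.0759)/(2πk) = 0.1284/(2π·17.6) = 0.001161 m·K/W
  R'_vermiculite board = ln(0.157/0.0863)/(2πk) = 0.5984/(2π·0.0586) = 1.625 m·K/W
  R'_ceramic fibre blanket = ln(0.205/0.157)/(2πk) = 0.2668/(2π·0.0876) = 0.4847 m·K/W
ΣR = 0.001161 + 1.625 + 0.4847 = 2.111 m·K/W
Q' = ΔT/ΣR = (270 °C − 30.7 °C)/2.111 = 113 W/m

Q' = 113 W/m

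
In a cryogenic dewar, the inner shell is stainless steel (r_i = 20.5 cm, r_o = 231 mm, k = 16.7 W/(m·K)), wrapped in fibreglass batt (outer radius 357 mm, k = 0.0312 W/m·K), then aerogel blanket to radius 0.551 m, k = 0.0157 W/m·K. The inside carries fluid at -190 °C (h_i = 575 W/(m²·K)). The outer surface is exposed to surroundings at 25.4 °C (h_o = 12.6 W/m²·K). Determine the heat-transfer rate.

Series thermal resistances, inner to outer:
  R_conv,in = 1/(4πr²h) = 1/(4π·0.205²·575) = 0.003293 K/W
  R_stainless steel = (1/0.205 − 1/0.231)/(4πk) = 0.5490/(4π·16.7) = 0.002616 K/W
  R_fibreglass batt = (1/0.231 − 1/0.357)/(4πk) = 1.528/(4π·0.0312) = 3.897 K/W
  R_aerogel blanket = (1/0.357 − 1/0.551)/(4πk) = 0.9862/(4π·0.0157) = 4.999 K/W
  R_conv,out = 1/(4πr²h) = 1/(4π·0.551²·12.6) = 0.02080 K/W
ΣR = 0.003293 + 0.002616 + 3.897 + 4.999 + 0.02080 = 8.923 K/W
Q = ΔT/ΣR = (-190 °C − 25.4 °C)/8.923 = -24.1 W
(Negative Q ⇒ heat flows inward; heat gain = 24.1 W.)

Q = 24.1 W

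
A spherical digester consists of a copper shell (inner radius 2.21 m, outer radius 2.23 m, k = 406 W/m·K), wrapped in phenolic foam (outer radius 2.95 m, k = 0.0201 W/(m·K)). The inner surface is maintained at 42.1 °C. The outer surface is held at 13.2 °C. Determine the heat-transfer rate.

Resistance network (inner→outer):
  R_copper = (1/2.21 − 1/2.23)/(4πk) = 0.004058/(4π·406) = 7.954×10^-7 K/W
  R_phenolic foam = (1/2.23 − 1/2.95)/(4πk) = 0.1094/(4π·0.0201) = 0.4333 K/W
ΣR = 7.954×10^-7 + 0.4333 = 0.4333 K/W
Q = ΔT/ΣR = (42.1 °C − 13.2 °C)/0.4333 = 66.7 W

Q = 66.7 W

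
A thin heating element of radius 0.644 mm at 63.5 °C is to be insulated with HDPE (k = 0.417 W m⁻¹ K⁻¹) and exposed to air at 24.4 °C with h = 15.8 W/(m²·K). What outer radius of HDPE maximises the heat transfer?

r_cr = 2.64 cm

For a cylinder, r_cr = k_ins/h = 0.417/15.8 = 0.0264 m = 2.64 cm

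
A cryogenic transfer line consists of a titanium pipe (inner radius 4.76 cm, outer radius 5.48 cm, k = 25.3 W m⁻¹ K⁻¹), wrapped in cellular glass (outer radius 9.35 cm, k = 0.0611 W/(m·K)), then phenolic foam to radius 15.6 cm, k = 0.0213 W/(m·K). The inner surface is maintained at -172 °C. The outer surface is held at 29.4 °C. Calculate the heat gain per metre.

Treat each layer as a resistance in series:
  R'_titanium = ln(0.0548/0.0476)/(2πk) = 0.1409/(2π·25.3) = 8.861×10^-4 m·K/W
  R'_cellular glass = ln(0.0935/0.0548)/(2πk) = 0.5343/(2π·0.0611) = 1.392 m·K/W
  R'_phenolic foam = ln(0.156/0.0935)/(2πk) = 0.5119/(2π·0.0213) = 3.825 m·K/W
ΣR = 8.861×10^-4 + 1.392 + 3.825 = 5.218 m·K/W
Q' = ΔT/ΣR = (-172 °C − 29.4 °C)/5.218 = -38.6 W/m
(Negative Q' ⇒ heat flows inward; heat gain = 38.6 W/m.)

Q' = 38.6 W/m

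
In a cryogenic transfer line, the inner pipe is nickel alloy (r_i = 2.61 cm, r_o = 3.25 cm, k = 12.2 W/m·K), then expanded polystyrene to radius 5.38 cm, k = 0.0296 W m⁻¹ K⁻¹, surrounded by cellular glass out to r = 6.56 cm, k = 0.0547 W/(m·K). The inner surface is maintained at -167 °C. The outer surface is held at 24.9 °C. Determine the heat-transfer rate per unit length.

Resistance network (inner→outer):
  R'_nickel alloy = ln(0.0325/0.0261)/(2πk) = 0.2193/(2π·12.2) = 0.002861 m·K/W
  R'_expanded polystyrene = ln(0.0538/0.0325)/(2πk) = 0.5040/(2π·0.0296) = 2.710 m·K/W
  R'_cellular glass = ln(0.0656/0.0538)/(2πk) = 0.1983/(2π·0.0547) = 0.5770 m·K/W
ΣR = 0.002861 + 2.710 + 0.5770 = 3.290 m·K/W
Q' = ΔT/ΣR = (-167 °C − 24.9 °C)/3.290 = -58.3 W/m
(Negative Q' ⇒ heat flows inward; heat gain = 58.3 W/m.)

Q' = 58.3 W/m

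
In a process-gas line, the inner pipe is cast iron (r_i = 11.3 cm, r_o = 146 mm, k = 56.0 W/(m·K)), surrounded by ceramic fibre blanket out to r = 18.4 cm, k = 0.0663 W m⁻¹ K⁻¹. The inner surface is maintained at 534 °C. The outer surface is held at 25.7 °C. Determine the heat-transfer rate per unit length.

Resistance network (inner→outer):
  R'_cast iron = ln(0.146/0.113)/(2πk) = 0.2562/(2π·56.0) = 7.282×10^-4 m·K/W
  R'_ceramic fibre blanket = ln(0.184/0.146)/(2πk) = 0.2313/(2π·0.0663) = 0.5553 m·K/W
ΣR = 7.282×10^-4 + 0.5553 = 0.5560 m·K/W
Q' = ΔT/ΣR = (534 °C − 25.7 °C)/0.5560 = 914 W/m

Q' = 914 W/m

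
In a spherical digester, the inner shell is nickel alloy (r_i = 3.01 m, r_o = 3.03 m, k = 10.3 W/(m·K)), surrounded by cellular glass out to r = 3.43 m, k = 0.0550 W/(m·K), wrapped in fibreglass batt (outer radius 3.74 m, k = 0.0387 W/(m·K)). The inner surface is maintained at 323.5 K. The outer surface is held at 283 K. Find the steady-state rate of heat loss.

Resistance network (inner→outer):
  R_nickel alloy = (1/3.01 − 1/3.03)/(4πk) = 0.002193/(4π·10.3) = 1.694×10^-5 K/W
  R_cellular glass = (1/3.03 − 1/3.43)/(4πk) = 0.03849/(4π·0.0550) = 0.05569 K/W
  R_fibreglass batt = (1/3.43 − 1/3.74)/(4πk) = 0.02417/(4π·0.0387) = 0.04969 K/W
ΣR = 1.694×10^-5 + 0.05569 + 0.04969 = 0.1054 K/W
Q = ΔT/ΣR = (323.5 K − 283 K)/0.1054 = 384 W

Q = 384 W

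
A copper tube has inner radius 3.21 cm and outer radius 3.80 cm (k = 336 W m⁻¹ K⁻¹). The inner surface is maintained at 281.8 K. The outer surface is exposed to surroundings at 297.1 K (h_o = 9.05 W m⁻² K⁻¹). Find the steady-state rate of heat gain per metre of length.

Series thermal resistances, inner to outer:
  R'_copper = ln(0.0380/0.0321)/(2πk) = 0.1687/(2π·336) = 7.992×10^-5 m·K/W
  R'_conv,out = 1/(2πr h) = 1/(2π·0.0380·9.05) = 0.4628 m·K/W
ΣR = 7.992×10^-5 + 0.4628 = 0.4629 m·K/W
Q' = ΔT/ΣR = (281.8 K − 297.1 K)/0.4629 = -33.1 W/m
(Negative Q' ⇒ heat flows inward; heat gain = 33.1 W/m.)

Q' = 33.1 W/m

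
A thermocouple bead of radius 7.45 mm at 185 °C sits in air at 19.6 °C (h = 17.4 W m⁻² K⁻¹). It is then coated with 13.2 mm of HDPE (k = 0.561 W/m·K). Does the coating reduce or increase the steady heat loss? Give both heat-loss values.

Critical radius for a sphere: r_cr = 2k/h = 0.0645 m = 6.45 cm.
Outer radius after coating: r₂ = 0.00745 + 0.0132 = 0.02065 m.
Since r₁ < r_cr and r₂ ≤ r_cr, the coating moves toward the maximum at r_cr — heat loss rises.
Bare: R = 1/(4πr₁²h) = 82.40 K/W; Q = 165.4/82.40 = 2.01 W.
Coated: R = R_cond + R_conv = 22.90 K/W; Q = 165.4/22.90 = 7.22 W.

increases: 2.01 → 7.22 W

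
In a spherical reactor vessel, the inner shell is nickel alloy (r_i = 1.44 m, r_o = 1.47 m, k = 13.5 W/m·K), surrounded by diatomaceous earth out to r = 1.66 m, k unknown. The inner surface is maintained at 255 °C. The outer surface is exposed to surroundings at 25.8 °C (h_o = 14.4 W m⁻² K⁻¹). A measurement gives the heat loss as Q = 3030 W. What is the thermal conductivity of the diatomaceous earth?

k = 0.0842 W/m·K

ΣR = ΔT/Q = |255 − 25.8|/3030 = 0.07564 K/W
Known resistances:
  R_nickel alloy = (1/1.44 − 1/1.47)/(4πk) = 0.01417/(4π·13.5) = 8.354×10^-5 K/W
  R_conv,out = 1/(4πr²h) = 1/(4π·1.66²·14.4) = 0.002005 K/W
R_diatomaceous earth = ΣR − ΣR_known = 0.07564 − 0.002089 = 0.07355 K/W
(1/r₁−1/r₂)/(4πk) = 0.07355 ⇒ k = 0.07786/(4π·0.07355) = 0.0842 W/m·K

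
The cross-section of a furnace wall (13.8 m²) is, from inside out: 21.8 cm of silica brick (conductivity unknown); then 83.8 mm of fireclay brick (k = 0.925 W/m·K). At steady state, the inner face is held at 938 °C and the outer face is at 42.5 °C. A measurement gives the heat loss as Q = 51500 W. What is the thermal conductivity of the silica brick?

ΣR = ΔT/Q = |938 − 42.5|/51500 = 0.01739 K/W
Known resistances:
  R_fireclay brick = L/(kA) = 0.0838/(0.925·13.8) = 0.006565 K/W
R_silica brick = ΣR − ΣR_known = 0.01739 − 0.006565 = 0.01082 K/W
L/(kA) = 0.01082 ⇒ k = 0.218/(0.01082·13.8) = 1.46 W/m·K

k = 1.46 W/m·K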